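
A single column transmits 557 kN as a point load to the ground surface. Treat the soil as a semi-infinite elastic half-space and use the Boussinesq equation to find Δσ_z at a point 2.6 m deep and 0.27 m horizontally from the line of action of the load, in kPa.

Δσ_z ≈ 38.3 kPa

Boussinesq vertical stress below a point load on an elastic half-space:
Δσ_z = 3P/(2πz²) · [1 + (r/z)²]^(−5/2)
r/z = 0.27/2.6 = 0.10385; [1+(r/z)²]^(−5/2) = 0.97354.
Δσ_z = 3×557/(2π×2.6²) × 0.97354 = 39.341 × 0.97354 = 38.3 kPa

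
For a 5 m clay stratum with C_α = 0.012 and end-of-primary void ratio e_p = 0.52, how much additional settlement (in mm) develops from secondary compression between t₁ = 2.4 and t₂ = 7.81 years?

Secondary compression: S_s = C_α·H/(1+e_p)·log₁₀(t₂/t₁)
S_s = 0.012×5/(1+0.52)×log₁₀(7.81/2.4)
    = 0.03947 × 0.5124 = 0.02023 m

S_s ≈ 20.2 mm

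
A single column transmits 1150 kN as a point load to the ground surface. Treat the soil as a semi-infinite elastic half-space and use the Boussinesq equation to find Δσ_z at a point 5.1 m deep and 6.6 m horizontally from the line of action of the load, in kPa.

Boussinesq vertical stress below a point load on an elastic half-space:
Δσ_z = 3P/(2πz²) · [1 + (r/z)²]^(−5/2)
r/z = 6.6/5.1 = 1.2941; [1+(r/z)²]^(−5/2) = 0.085466.
Δσ_z = 3×1150/(2π×5.1²) × 0.085466 = 21.111 × 0.085466 = 1.804 kPa

Δσ_z ≈ 1.8 kPa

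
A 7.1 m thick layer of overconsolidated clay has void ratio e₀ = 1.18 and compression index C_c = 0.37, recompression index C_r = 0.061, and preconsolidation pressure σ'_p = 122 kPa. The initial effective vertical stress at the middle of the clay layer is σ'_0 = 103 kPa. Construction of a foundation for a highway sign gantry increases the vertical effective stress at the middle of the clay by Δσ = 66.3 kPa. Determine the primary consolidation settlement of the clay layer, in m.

Final effective stress: σ'_f = 103 + 66.3 = 169.3 kPa.
σ'_f = 169.3 > σ'_p = 122 kPa, so the stress path crosses the preconsolidation pressure — recompression up to σ'_p, then virgin compression beyond:
S_c = H/(1+e₀)·[C_r·log₁₀(σ'_p/σ'_0) + C_c·log₁₀(σ'_f/σ'_p)]
    = 7.1/2.18 × [0.061×log₁₀(122/103) + 0.37×log₁₀(169.3/122)]
    = 3.2569 × [0.0044849 + 0.05265] = 0.1861 m

S_c ≈ 0.186 m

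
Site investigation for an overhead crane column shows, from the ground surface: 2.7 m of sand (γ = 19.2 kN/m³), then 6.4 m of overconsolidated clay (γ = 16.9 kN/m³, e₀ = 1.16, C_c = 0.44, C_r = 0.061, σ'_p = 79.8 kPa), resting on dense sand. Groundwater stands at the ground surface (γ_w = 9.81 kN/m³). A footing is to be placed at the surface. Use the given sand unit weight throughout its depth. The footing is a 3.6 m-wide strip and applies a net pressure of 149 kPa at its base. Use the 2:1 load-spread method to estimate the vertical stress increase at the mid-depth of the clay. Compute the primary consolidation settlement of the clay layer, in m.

S_c ≈ 0.193 m

Mid-depth of clay below the ground surface: z = 2.7 + 6.4/2 = 5.9 m.
Total vertical stress at mid-clay: σ_v = 19.2×2.7 + 16.9×3.2 = 105.92 kPa.
Pore pressure: u = 9.81×(5.9 − 0) = 57.879 kPa.
Initial effective stress: σ'_0 = σ_v − u = 105.92 − 57.879 = 48.041 kPa.
Stress increase at mid-clay by the 2:1 spreading method:
Δσ = qB/(B+z) = 149×3.6/(3.6+5.9) = 56.463 kPa
Final effective stress: σ'_f = 48.041 + 56.463 = 104.5 kPa.
σ'_f = 104.5 > σ'_p = 79.8 kPa, so the stress path crosses the preconsolidation pressure — recompression up to σ'_p, then virgin compression beyond:
S_c = H/(1+e₀)·[C_r·log₁₀(σ'_p/σ'_0) + C_c·log₁₀(σ'_f/σ'_p)]
    = 6.4/2.16 × [0.061×log₁₀(79.8/48.041) + 0.44×log₁₀(104.5/79.8)]
    = 2.963 × [0.013444 + 0.05153] = 0.1925 m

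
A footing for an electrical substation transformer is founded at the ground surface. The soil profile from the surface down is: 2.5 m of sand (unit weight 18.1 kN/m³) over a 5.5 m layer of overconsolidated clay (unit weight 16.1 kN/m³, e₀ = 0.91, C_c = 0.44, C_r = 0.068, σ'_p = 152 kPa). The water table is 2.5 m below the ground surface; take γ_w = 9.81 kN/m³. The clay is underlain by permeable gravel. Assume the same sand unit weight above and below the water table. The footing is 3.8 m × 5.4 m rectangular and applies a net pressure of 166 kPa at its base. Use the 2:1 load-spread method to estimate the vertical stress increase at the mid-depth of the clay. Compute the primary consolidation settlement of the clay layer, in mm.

S_c ≈ 38.1 mm

Mid-depth of clay below the ground surface: z = 2.5 + 5.5/2 = 5.25 m.
Total vertical stress at mid-clay: σ_v = 18.1×2.5 + 16.1×2.75 = 89.525 kPa.
Pore pressure: u = 9.81×(5.25 − 2.5) = 26.978 kPa.
Initial effective stress: σ'_0 = σ_v − u = 89.525 − 26.978 = 62.547 kPa.
Stress increase at mid-clay by the 2:1 spreading method:
Δσ = qBL/((B+z)(L+z)) = 166×3.8×5.4/((3.8+5.25)(5.4+5.25)) = 35.342 kPa
Final effective stress: σ'_f = 62.547 + 35.342 = 97.889 kPa.
σ'_f = 97.889 ≤ σ'_p = 152 kPa, so the clay remains overconsolidated and only the recompression index applies:
S_c = C_r·H/(1+e₀)·log₁₀(σ'_f/σ'_0) = 0.068×5.5/1.91×log₁₀(97.889/62.547)
    = 0.19581 × 0.19453 = 0.03809 m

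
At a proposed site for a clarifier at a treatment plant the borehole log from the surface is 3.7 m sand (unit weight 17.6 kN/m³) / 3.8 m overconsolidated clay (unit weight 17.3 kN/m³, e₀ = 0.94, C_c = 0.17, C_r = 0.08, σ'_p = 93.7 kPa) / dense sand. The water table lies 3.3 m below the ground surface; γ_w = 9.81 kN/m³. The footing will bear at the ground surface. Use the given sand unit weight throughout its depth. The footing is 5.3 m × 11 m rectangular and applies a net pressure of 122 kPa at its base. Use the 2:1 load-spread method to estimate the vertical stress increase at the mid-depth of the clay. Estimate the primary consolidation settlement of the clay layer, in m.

Mid-depth of clay below the ground surface: z = 3.7 + 3.8/2 = 5.6 m.
Total vertical stress at mid-clay: σ_v = 17.6×3.7 + 17.3×1.9 = 97.99 kPa.
Pore pressure: u = 9.81×(5.6 − 3.3) = 22.563 kPa.
Initial effective stress: σ'_0 = σ_v − u = 97.99 − 22.563 = 75.427 kPa.
Stress increase at mid-clay by the 2:1 spreading method:
Δσ = qBL/((B+z)(L+z)) = 122×5.3×11/((5.3+5.6)(11+5.6)) = 39.309 kPa
Final effective stress: σ'_f = 75.427 + 39.309 = 114.74 kPa.
σ'_f = 114.74 > σ'_p = 93.7 kPa, so the stress path crosses the preconsolidation pressure — recompression up to σ'_p, then virgin compression beyond:
S_c = H/(1+e₀)·[C_r·log₁₀(σ'_p/σ'_0) + C_c·log₁₀(σ'_f/σ'_p)]
    = 3.8/1.94 × [0.08×log₁₀(93.7/75.427) + 0.17×log₁₀(114.74/93.7)]
    = 1.9588 × [0.007537 + 0.014956] = 0.04406 m

S_c ≈ 0.0441 m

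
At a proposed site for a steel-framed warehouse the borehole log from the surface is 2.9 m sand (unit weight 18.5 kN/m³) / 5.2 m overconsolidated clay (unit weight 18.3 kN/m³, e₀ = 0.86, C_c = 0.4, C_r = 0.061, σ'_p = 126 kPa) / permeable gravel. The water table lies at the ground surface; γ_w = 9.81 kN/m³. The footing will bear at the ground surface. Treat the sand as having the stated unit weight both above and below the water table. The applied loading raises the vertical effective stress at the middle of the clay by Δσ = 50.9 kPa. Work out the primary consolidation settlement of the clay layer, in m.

Mid-depth of clay below the ground surface: z = 2.9 + 5.2/2 = 5.5 m.
Total vertical stress at mid-clay: σ_v = 18.5×2.9 + 18.3×2.6 = 101.23 kPa.
Pore pressure: u = 9.81×(5.5 − 0) = 53.955 kPa.
Initial effective stress: σ'_0 = σ_v − u = 101.23 − 53.955 = 47.275 kPa.
Final effective stress: σ'_f = 47.275 + 50.9 = 98.175 kPa.
σ'_f = 98.175 ≤ σ'_p = 126 kPa, so the clay remains overconsolidated and only the recompression index applies:
S_c = C_r·H/(1+e₀)·log₁₀(σ'_f/σ'_0) = 0.061×5.2/1.86×log₁₀(98.175/47.275)
    = 0.17054 × 0.31737 = 0.05412 m

S_c ≈ 0.0541 m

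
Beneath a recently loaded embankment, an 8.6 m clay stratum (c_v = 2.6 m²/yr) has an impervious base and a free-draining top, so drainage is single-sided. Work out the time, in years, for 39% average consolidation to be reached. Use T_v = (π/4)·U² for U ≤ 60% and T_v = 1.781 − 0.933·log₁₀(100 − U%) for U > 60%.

Drainage path length: H_d = H = 8.6 m (single drainage).
U ≤ 60%: T_v = (π/4)·U² = (π/4)×0.39² = 0.11946.
t = T_v·H_d²/c_v = 0.11946×8.6²/2.6 = 3.398 years.

t ≈ 3.4 years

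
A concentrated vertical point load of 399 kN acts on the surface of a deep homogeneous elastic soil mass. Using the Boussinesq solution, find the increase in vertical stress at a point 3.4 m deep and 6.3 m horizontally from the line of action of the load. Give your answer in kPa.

Δσ_z ≈ 0.398 kPa

Boussinesq vertical stress below a point load on an elastic half-space:
Δσ_z = 3P/(2πz²) · [1 + (r/z)²]^(−5/2)
r/z = 6.3/3.4 = 1.8529; [1+(r/z)²]^(−5/2) = 0.024164.
Δσ_z = 3×399/(2π×3.4²) × 0.024164 = 16.48 × 0.024164 = 0.3982 kPa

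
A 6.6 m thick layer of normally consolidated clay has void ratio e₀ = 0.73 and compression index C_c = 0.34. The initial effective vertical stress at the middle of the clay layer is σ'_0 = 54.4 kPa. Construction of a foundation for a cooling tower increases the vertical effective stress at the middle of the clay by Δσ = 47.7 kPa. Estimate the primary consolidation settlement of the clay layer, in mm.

S_c ≈ 355 mm

Final effective stress: σ'_f = σ'_0 + Δσ = 54.4 + 47.7 = 102.1 kPa.
Normally consolidated clay, so the full stress increment lies on the virgin compression line:
S_c = C_c·H/(1+e₀)·log₁₀(σ'_f/σ'_0) = 0.34×6.6/(1+0.73)×log₁₀(102.1/54.4)
    = 1.2971 × 0.27343 = 0.3547 m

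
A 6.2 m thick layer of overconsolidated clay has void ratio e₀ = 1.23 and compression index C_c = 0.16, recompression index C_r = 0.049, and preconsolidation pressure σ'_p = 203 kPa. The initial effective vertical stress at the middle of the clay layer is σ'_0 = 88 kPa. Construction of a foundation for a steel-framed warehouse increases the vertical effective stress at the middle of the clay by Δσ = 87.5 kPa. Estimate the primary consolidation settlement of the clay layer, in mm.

S_c ≈ 40.8 mm

Final effective stress: σ'_f = 88 + 87.5 = 175.5 kPa.
σ'_f = 175.5 ≤ σ'_p = 203 kPa, so the clay remains overconsolidated and only the recompression index applies:
S_c = C_r·H/(1+e₀)·log₁₀(σ'_f/σ'_0) = 0.049×6.2/2.23×log₁₀(175.5/88)
    = 0.13623 × 0.29979 = 0.04084 m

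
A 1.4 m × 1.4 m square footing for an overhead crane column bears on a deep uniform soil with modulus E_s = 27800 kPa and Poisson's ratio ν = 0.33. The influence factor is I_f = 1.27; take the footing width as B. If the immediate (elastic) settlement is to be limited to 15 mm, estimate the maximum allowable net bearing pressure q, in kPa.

q ≈ 263 kPa

S_e = q·B·(1−ν²)/E_s · I_f  ⇒  q = S_e·E_s / (B·(1−ν²)·I_f).
q = 0.015 × 27800 / (1.4 × 0.8911 × 1.27) = 263.2 kPa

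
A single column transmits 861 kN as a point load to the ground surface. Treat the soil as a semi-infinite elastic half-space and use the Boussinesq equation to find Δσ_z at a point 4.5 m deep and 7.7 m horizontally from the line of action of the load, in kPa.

Boussinesq vertical stress below a point load on an elastic half-space:
Δσ_z = 3P/(2πz²) · [1 + (r/z)²]^(−5/2)
r/z = 7.7/4.5 = 1.7111; [1+(r/z)²]^(−5/2) = 0.032704.
Δσ_z = 3×861/(2π×4.5²) × 0.032704 = 20.301 × 0.032704 = 0.6639 kPa

Δσ_z ≈ 0.664 kPa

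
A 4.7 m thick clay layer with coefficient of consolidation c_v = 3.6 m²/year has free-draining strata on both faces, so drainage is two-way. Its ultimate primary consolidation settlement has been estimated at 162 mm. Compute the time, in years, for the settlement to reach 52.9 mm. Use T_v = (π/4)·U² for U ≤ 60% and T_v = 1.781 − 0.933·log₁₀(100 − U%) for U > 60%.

t ≈ 0.128 years

Drainage path length: H_d = H/2 = 2.35 m (double drainage).
U = S(t)/S_ult = 52.9/162 = 0.3265.
U ≤ 60%: T_v = (π/4)·U² = (π/4)×0.32654² = 0.083747.
t = T_v·H_d²/c_v = 0.083747×2.35²/3.6 = 0.1285 years.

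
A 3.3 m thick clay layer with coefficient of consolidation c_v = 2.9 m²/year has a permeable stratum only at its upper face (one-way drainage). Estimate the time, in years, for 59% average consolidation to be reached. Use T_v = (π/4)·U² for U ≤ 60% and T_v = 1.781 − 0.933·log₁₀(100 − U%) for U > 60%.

Drainage path length: H_d = H = 3.3 m (single drainage).
U ≤ 60%: T_v = (π/4)·U² = (π/4)×0.59² = 0.2734.
t = T_v·H_d²/c_v = 0.2734×3.3²/2.9 = 1.027 years.

t ≈ 1.03 years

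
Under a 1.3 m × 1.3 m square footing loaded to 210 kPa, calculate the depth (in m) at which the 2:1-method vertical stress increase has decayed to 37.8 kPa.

z ≈ 1.76 m

2:1 spreading — at depth z the loaded area has grown by z in each plan dimension:
qB²/(B+z)² = Δσ_z ⇒ z = B(√(q/Δσ_z) − 1) = 1.3×(√(210/37.8) − 1) = 1.764 m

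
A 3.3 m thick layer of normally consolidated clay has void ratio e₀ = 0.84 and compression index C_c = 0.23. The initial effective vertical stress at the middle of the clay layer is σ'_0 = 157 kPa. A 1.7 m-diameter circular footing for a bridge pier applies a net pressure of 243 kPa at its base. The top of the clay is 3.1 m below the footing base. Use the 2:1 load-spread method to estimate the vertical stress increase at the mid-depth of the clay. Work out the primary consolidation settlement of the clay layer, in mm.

Mid-depth of clay below the footing base: z = 3.1 + 3.3/2 = 4.75 m.
Stress increase at mid-clay by the 2:1 spreading method:
Δσ ≈ qD²/(D+z)² = 243×1.7²/(1.7+4.75)² = 16.88 kPa
Final effective stress: σ'_f = σ'_0 + Δσ = 157 + 16.88 = 173.88 kPa.
Normally consolidated clay, so the full stress increment lies on the virgin compression line:
S_c = C_c·H/(1+e₀)·log₁₀(σ'_f/σ'_0) = 0.23×3.3/(1+0.84)×log₁₀(173.88/157)
    = 0.4125 × 0.04435 = 0.01829 m

S_c ≈ 18.3 mm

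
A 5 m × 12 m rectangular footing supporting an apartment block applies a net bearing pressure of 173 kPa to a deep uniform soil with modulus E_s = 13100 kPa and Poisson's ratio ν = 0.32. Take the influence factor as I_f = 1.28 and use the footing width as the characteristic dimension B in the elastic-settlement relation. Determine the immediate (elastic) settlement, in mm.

S_e ≈ 75.9 mm

Immediate (elastic) settlement: S_e = q·B·(1−ν²)/E_s · I_f.
S_e = 173 × 5 × (1 − 0.32²) / 13100 × 1.28
    = 173 × 5 × 0.8976 / 13100 × 1.28
    = 0.07586 m = 75.86 mm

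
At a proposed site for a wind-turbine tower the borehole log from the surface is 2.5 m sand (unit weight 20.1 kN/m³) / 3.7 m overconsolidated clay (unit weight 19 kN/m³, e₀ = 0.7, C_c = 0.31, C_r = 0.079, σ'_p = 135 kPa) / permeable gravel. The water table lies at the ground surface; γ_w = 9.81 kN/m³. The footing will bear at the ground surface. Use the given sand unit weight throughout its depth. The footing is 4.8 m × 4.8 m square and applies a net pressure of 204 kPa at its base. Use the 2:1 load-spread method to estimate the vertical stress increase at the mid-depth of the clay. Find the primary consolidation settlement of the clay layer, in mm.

S_c ≈ 62.6 mm

Mid-depth of clay below the ground surface: z = 2.5 + 3.7/2 = 4.35 m.
Total vertical stress at mid-clay: σ_v = 20.1×2.5 + 19×1.85 = 85.4 kPa.
Pore pressure: u = 9.81×(4.35 − 0) = 42.673 kPa.
Initial effective stress: σ'_0 = σ_v − u = 85.4 − 42.673 = 42.727 kPa.
Stress increase at mid-clay by the 2:1 spreading method:
Δσ = qBL/((B+z)(L+z)) = 204×4.8×4.8/((4.8+4.35)(4.8+4.35)) = 56.14 kPa
Final effective stress: σ'_f = 42.727 + 56.14 = 98.867 kPa.
σ'_f = 98.867 ≤ σ'_p = 135 kPa, so the clay remains overconsolidated and only the recompression index applies:
S_c = C_r·H/(1+e₀)·log₁₀(σ'_f/σ'_0) = 0.079×3.7/1.7×log₁₀(98.867/42.727)
    = 0.17194 × 0.36435 = 0.06265 m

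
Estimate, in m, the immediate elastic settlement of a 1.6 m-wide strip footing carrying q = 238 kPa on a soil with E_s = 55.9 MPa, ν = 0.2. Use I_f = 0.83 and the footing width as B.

S_e ≈ 0.00543 m

Immediate (elastic) settlement: S_e = q·B·(1−ν²)/E_s · I_f.
E_s = 55.9 MPa = 55900 kPa.
S_e = 238 × 1.6 × (1 − 0.2²) / 55900 × 0.83
    = 238 × 1.6 × 0.96 / 55900 × 0.83
    = 0.005428 m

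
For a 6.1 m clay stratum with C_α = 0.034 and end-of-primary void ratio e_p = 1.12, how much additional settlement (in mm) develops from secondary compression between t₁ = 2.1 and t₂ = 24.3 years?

Secondary compression: S_s = C_α·H/(1+e_p)·log₁₀(t₂/t₁)
S_s = 0.034×6.1/(1+1.12)×log₁₀(24.3/2.1)
    = 0.09783 × 1.063 = 0.104 m

S_s ≈ 104 mm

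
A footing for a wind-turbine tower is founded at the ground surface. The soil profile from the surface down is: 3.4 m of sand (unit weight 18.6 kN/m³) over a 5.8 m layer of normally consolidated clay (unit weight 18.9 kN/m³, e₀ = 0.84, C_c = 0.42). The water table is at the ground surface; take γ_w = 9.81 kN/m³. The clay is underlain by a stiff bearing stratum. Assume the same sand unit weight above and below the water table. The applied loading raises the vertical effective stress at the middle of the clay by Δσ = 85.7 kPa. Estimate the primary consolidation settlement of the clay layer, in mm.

Mid-depth of clay below the ground surface: z = 3.4 + 5.8/2 = 6.3 m.
Total vertical stress at mid-clay: σ_v = 18.6×3.4 + 18.9×2.9 = 118.05 kPa.
Pore pressure: u = 9.81×(6.3 − 0) = 61.803 kPa.
Initial effective stress: σ'_0 = σ_v − u = 118.05 − 61.803 = 56.247 kPa.
Final effective stress: σ'_f = σ'_0 + Δσ = 56.247 + 85.7 = 141.95 kPa.
Normally consolidated clay, so the full stress increment lies on the virgin compression line:
S_c = C_c·H/(1+e₀)·log₁₀(σ'_f/σ'_0) = 0.42×5.8/(1+0.84)×log₁₀(141.95/56.247)
    = 1.3239 × 0.40204 = 0.5323 m

S_c ≈ 532 mm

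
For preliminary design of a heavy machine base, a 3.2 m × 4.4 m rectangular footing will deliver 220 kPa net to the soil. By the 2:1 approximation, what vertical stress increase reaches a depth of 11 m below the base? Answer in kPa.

By the 2:1 method the load spreads at 1 horizontal : 2 vertical, so at depth z the loaded area has grown by z in each plan dimension:
Δσ = qBL/((B+z)(L+z)) = 220×3.2×4.4/((3.2+11)(4.4+11)) = 14.165 kPa

Δσ_z ≈ 14.2 kPa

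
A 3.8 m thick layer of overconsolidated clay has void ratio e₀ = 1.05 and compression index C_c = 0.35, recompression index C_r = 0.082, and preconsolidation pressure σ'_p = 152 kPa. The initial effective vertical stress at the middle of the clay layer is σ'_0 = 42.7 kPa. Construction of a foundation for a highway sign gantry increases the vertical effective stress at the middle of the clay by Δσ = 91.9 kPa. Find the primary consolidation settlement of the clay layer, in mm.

Final effective stress: σ'_f = 42.7 + 91.9 = 134.6 kPa.
σ'_f = 134.6 ≤ σ'_p = 152 kPa, so the clay remains overconsolidated and only the recompression index applies:
S_c = C_r·H/(1+e₀)·log₁₀(σ'_f/σ'_0) = 0.082×3.8/2.05×log₁₀(134.6/42.7)
    = 0.152 × 0.49862 = 0.07579 m

S_c ≈ 75.8 mm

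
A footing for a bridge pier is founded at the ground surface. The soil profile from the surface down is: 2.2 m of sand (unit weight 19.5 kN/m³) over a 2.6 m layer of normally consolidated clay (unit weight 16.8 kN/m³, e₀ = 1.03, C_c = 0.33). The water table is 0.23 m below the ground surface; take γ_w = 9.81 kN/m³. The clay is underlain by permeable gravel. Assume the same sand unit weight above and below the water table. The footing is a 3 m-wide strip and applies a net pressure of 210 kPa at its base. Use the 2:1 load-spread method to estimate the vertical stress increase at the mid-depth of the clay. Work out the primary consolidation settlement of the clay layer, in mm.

S_c ≈ 253 mm

Mid-depth of clay below the ground surface: z = 2.2 + 2.6/2 = 3.5 m.
Total vertical stress at mid-clay: σ_v = 19.5×2.2 + 16.8×1.3 = 64.74 kPa.
Pore pressure: u = 9.81×(3.5 − 0.23) = 32.079 kPa.
Initial effective stress: σ'_0 = σ_v − u = 64.74 − 32.079 = 32.661 kPa.
Stress increase at mid-clay by the 2:1 spreading method:
Δσ = qB/(B+z) = 210×3/(3+3.5) = 96.923 kPa
Final effective stress: σ'_f = σ'_0 + Δσ = 32.661 + 96.923 = 129.58 kPa.
Normally consolidated clay, so the full stress increment lies on the virgin compression line:
S_c = C_c·H/(1+e₀)·log₁₀(σ'_f/σ'_0) = 0.33×2.6/(1+1.03)×log₁₀(129.58/32.661)
    = 0.42266 × 0.59851 = 0.253 m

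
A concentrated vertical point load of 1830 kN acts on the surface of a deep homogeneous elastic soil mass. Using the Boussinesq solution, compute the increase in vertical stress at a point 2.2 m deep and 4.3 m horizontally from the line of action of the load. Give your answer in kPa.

Boussinesq vertical stress below a point load on an elastic half-space:
Δσ_z = 3P/(2πz²) · [1 + (r/z)²]^(−5/2)
r/z = 4.3/2.2 = 1.9545; [1+(r/z)²]^(−5/2) = 0.019603.
Δσ_z = 3×1830/(2π×2.2²) × 0.019603 = 180.53 × 0.019603 = 3.539 kPa

Δσ_z ≈ 3.54 kPa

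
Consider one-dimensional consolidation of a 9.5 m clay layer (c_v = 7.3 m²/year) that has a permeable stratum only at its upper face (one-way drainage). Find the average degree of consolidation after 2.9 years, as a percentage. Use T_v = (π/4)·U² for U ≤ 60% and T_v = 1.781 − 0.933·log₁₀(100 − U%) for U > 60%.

Drainage path length: H_d = H = 9.5 m (single drainage).
T_v = c_v·t/H_d² = 7.3×2.9/9.5² = 0.23457.
T_v = 0.23457 corresponds to the U ≤ 60% branch:
U = √(4T_v/π) = 0.5465

U ≈ 54.7 %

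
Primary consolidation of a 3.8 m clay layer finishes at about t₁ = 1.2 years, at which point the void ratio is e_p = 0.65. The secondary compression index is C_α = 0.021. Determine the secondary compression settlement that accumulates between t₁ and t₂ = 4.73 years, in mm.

Secondary compression: S_s = C_α·H/(1+e_p)·log₁₀(t₂/t₁)
S_s = 0.021×3.8/(1+0.65)×log₁₀(4.73/1.2)
    = 0.04836 × 0.5957 = 0.02881 m

S_s ≈ 28.8 mm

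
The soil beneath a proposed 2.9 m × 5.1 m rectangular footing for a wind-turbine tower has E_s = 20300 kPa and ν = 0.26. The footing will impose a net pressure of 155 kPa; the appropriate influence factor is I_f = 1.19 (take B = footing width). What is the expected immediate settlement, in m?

Immediate (elastic) settlement: S_e = q·B·(1−ν²)/E_s · I_f.
S_e = 155 × 2.9 × (1 − 0.26²) / 20300 × 1.19
    = 155 × 2.9 × 0.9324 / 20300 × 1.19
    = 0.02457 m

S_e ≈ 0.0246 m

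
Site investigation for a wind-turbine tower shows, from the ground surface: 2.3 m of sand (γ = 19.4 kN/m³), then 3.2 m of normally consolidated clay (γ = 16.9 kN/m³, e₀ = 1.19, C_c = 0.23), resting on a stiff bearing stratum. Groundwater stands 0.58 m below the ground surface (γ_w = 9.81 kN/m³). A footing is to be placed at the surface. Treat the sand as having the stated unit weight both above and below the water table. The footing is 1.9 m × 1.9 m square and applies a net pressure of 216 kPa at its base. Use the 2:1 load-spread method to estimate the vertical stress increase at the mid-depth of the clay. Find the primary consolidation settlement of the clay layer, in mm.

Mid-depth of clay below the ground surface: z = 2.3 + 3.2/2 = 3.9 m.
Total vertical stress at mid-clay: σ_v = 19.4×2.3 + 16.9×1.6 = 71.66 kPa.
Pore pressure: u = 9.81×(3.9 − 0.58) = 32.569 kPa.
Initial effective stress: σ'_0 = σ_v − u = 71.66 − 32.569 = 39.091 kPa.
Stress increase at mid-clay by the 2:1 spreading method:
Δσ = qBL/((B+z)(L+z)) = 216×1.9×1.9/((1.9+3.9)(1.9+3.9)) = 23.18 kPa
Final effective stress: σ'_f = σ'_0 + Δσ = 39.091 + 23.18 = 62.271 kPa.
Normally consolidated clay, so the full stress increment lies on the virgin compression line:
S_c = C_c·H/(1+e₀)·log₁₀(σ'_f/σ'_0) = 0.23×3.2/(1+1.19)×log₁₀(62.271/39.091)
    = 0.33607 × 0.20221 = 0.06796 m

S_c ≈ 68 mm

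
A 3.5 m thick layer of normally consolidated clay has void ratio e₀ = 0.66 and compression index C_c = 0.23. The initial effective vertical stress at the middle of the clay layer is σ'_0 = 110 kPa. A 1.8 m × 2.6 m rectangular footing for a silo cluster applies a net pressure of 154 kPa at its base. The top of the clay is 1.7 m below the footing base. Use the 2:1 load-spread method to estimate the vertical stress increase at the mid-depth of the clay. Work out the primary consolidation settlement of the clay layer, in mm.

Mid-depth of clay below the footing base: z = 1.7 + 3.5/2 = 3.45 m.
Stress increase at mid-clay by the 2:1 spreading method:
Δσ = qBL/((B+z)(L+z)) = 154×1.8×2.6/((1.8+3.45)(2.6+3.45)) = 22.691 kPa
Final effective stress: σ'_f = σ'_0 + Δσ = 110 + 22.691 = 132.69 kPa.
Normally consolidated clay, so the full stress increment lies on the virgin compression line:
S_c = C_c·H/(1+e₀)·log₁₀(σ'_f/σ'_0) = 0.23×3.5/(1+0.66)×log₁₀(132.69/110)
    = 0.48494 × 0.081446 = 0.0395 m

S_c ≈ 39.5 mm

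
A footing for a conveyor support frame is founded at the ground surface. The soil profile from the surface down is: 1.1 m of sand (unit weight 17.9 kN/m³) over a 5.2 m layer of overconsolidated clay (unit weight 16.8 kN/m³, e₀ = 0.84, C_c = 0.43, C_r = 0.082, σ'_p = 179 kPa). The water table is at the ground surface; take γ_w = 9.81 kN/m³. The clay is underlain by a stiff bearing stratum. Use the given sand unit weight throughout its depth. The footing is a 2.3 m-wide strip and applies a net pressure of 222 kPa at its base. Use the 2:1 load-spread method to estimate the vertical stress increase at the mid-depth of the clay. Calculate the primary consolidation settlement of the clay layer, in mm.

S_c ≈ 143 mm

Mid-depth of clay below the ground surface: z = 1.1 + 5.2/2 = 3.7 m.
Total vertical stress at mid-clay: σ_v = 17.9×1.1 + 16.8×2.6 = 63.37 kPa.
Pore pressure: u = 9.81×(3.7 − 0) = 36.297 kPa.
Initial effective stress: σ'_0 = σ_v − u = 63.37 − 36.297 = 27.073 kPa.
Stress increase at mid-clay by the 2:1 spreading method:
Δσ = qB/(B+z) = 222×2.3/(2.3+3.7) = 85.1 kPa
Final effective stress: σ'_f = 27.073 + 85.1 = 112.17 kPa.
σ'_f = 112.17 ≤ σ'_p = 179 kPa, so the clay remains overconsolidated and only the recompression index applies:
S_c = C_r·H/(1+e₀)·log₁₀(σ'_f/σ'_0) = 0.082×5.2/1.84×log₁₀(112.17/27.073)
    = 0.23174 × 0.61734 = 0.1431 m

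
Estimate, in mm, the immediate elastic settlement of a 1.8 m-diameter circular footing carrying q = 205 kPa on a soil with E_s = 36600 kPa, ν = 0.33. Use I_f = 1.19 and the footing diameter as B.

S_e ≈ 10.7 mm

Immediate (elastic) settlement: S_e = q·B·(1−ν²)/E_s · I_f.
S_e = 205 × 1.8 × (1 − 0.33²) / 36600 × 1.19
    = 205 × 1.8 × 0.8911 / 36600 × 1.19
    = 0.01069 m = 10.69 mm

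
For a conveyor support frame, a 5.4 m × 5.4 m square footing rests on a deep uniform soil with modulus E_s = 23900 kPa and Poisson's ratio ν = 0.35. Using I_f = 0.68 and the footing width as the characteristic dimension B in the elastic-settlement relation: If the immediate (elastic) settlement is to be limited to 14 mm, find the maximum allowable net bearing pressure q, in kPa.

S_e = q·B·(1−ν²)/E_s · I_f  ⇒  q = S_e·E_s / (B·(1−ν²)·I_f).
q = 0.014 × 23900 / (5.4 × 0.8775 × 0.68) = 103.8 kPa

q ≈ 104 kPa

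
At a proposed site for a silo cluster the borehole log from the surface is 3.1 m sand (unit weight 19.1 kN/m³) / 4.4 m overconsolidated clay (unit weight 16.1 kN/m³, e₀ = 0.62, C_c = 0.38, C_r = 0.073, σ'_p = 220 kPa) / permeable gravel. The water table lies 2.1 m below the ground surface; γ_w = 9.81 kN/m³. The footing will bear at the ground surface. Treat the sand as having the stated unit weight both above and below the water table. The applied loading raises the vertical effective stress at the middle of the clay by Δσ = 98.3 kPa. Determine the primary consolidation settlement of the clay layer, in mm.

S_c ≈ 80.8 mm

Mid-depth of clay below the ground surface: z = 3.1 + 4.4/2 = 5.3 m.
Total vertical stress at mid-clay: σ_v = 19.1×3.1 + 16.1×2.2 = 94.63 kPa.
Pore pressure: u = 9.81×(5.3 − 2.1) = 31.392 kPa.
Initial effective stress: σ'_0 = σ_v − u = 94.63 − 31.392 = 63.238 kPa.
Final effective stress: σ'_f = 63.238 + 98.3 = 161.54 kPa.
σ'_f = 161.54 ≤ σ'_p = 220 kPa, so the clay remains overconsolidated and only the recompression index applies:
S_c = C_r·H/(1+e₀)·log₁₀(σ'_f/σ'_0) = 0.073×4.4/1.62×log₁₀(161.54/63.238)
    = 0.19827 × 0.4073 = 0.08075 m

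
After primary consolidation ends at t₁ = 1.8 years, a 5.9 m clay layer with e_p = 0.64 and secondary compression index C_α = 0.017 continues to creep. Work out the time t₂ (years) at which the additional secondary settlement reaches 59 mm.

t₂ ≈ 16.6 years

S_s = C_α·H/(1+e_p)·log₁₀(t₂/t₁) ⇒ log₁₀(t₂/t₁) = S_s·(1+e_p)/(C_α·H).
log₁₀(t₂/t₁) = 0.059 × (1+0.64) / (0.017×5.9) = 0.9647
t₂ = t₁ × 10^0.9647 = 1.8 × 9.219 = 16.6 years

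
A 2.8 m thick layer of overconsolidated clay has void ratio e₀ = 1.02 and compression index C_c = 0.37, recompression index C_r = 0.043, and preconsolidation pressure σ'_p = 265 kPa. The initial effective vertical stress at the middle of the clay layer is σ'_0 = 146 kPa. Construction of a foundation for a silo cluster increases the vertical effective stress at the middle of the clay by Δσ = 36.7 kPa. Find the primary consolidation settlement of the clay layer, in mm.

S_c ≈ 5.8 mm

Final effective stress: σ'_f = 146 + 36.7 = 182.7 kPa.
σ'_f = 182.7 ≤ σ'_p = 265 kPa, so the clay remains overconsolidated and only the recompression index applies:
S_c = C_r·H/(1+e₀)·log₁₀(σ'_f/σ'_0) = 0.043×2.8/2.02×log₁₀(182.7/146)
    = 0.059602 × 0.097386 = 0.005804 m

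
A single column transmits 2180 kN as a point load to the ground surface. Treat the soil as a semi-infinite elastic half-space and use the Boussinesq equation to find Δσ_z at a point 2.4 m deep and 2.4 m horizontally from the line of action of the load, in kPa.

Boussinesq vertical stress below a point load on an elastic half-space:
Δσ_z = 3P/(2πz²) · [1 + (r/z)²]^(−5/2)
r/z = 2.4/2.4 = 1; [1+(r/z)²]^(−5/2) = 0.17678.
Δσ_z = 3×2180/(2π×2.4²) × 0.17678 = 180.71 × 0.17678 = 31.95 kPa

Δσ_z ≈ 31.9 kPa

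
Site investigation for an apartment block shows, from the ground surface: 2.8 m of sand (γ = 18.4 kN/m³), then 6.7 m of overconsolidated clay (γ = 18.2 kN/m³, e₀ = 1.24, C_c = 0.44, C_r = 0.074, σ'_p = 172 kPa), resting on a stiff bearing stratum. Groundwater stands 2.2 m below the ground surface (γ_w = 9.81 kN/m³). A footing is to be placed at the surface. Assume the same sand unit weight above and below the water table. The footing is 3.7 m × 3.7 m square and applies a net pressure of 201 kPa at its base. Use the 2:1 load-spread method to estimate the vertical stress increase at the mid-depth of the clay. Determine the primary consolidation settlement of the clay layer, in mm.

Mid-depth of clay below the ground surface: z = 2.8 + 6.7/2 = 6.15 m.
Total vertical stress at mid-clay: σ_v = 18.4×2.8 + 18.2×3.35 = 112.49 kPa.
Pore pressure: u = 9.81×(6.15 − 2.2) = 38.75 kPa.
Initial effective stress: σ'_0 = σ_v − u = 112.49 − 38.75 = 73.74 kPa.
Stress increase at mid-clay by the 2:1 spreading method:
Δσ = qBL/((B+z)(L+z)) = 201×3.7×3.7/((3.7+6.15)(3.7+6.15)) = 28.361 kPa
Final effective stress: σ'_f = 73.74 + 28.361 = 102.1 kPa.
σ'_f = 102.1 ≤ σ'_p = 172 kPa, so the clay remains overconsolidated and only the recompression index applies:
S_c = C_r·H/(1+e₀)·log₁₀(σ'_f/σ'_0) = 0.074×6.7/2.24×log₁₀(102.1/73.74)
    = 0.22134 × 0.14132 = 0.03128 m

S_c ≈ 31.3 mm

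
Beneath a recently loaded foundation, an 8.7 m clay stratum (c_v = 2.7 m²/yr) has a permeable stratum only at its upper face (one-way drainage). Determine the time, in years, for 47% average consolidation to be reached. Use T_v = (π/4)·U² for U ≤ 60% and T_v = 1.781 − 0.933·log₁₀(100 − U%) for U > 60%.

t ≈ 4.86 years

Drainage path length: H_d = H = 8.7 m (single drainage).
U ≤ 60%: T_v = (π/4)·U² = (π/4)×0.47² = 0.17349.
t = T_v·H_d²/c_v = 0.17349×8.7²/2.7 = 4.864 years.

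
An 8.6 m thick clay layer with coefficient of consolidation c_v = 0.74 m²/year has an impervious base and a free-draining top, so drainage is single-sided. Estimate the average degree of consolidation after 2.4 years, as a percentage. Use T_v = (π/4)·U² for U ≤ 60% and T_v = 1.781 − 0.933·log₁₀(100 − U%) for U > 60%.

U ≈ 17.5 %

Drainage path length: H_d = H = 8.6 m (single drainage).
T_v = c_v·t/H_d² = 0.74×2.4/8.6² = 0.024013.
T_v = 0.024013 corresponds to the U ≤ 60% branch:
U = √(4T_v/π) = 0.1749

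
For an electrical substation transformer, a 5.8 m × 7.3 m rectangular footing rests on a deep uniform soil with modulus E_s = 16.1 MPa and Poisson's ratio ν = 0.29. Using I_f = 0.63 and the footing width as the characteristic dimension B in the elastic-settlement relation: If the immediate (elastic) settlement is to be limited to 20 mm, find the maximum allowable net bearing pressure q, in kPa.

q ≈ 96.2 kPa

E_s = 16.1 MPa = 16100 kPa.
S_e = q·B·(1−ν²)/E_s · I_f  ⇒  q = S_e·E_s / (B·(1−ν²)·I_f).
q = 0.02 × 16100 / (5.8 × 0.9159 × 0.63) = 96.21 kPa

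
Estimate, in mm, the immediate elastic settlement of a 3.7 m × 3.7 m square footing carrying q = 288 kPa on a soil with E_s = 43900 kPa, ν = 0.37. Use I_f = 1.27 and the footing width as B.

Immediate (elastic) settlement: S_e = q·B·(1−ν²)/E_s · I_f.
S_e = 288 × 3.7 × (1 − 0.37²) / 43900 × 1.27
    = 288 × 3.7 × 0.8631 / 43900 × 1.27
    = 0.02661 m = 26.61 mm

S_e ≈ 26.6 mm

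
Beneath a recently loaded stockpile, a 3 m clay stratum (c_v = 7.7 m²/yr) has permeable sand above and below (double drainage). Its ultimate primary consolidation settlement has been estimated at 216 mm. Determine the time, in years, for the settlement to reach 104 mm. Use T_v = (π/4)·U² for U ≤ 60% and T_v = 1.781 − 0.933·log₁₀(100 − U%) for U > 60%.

Drainage path length: H_d = H/2 = 1.5 m (double drainage).
U = S(t)/S_ult = 104/216 = 0.4815.
U ≤ 60%: T_v = (π/4)·U² = (π/4)×0.48148² = 0.18207.
t = T_v·H_d²/c_v = 0.18207×1.5²/7.7 = 0.0532 years.

t ≈ 0.0532 years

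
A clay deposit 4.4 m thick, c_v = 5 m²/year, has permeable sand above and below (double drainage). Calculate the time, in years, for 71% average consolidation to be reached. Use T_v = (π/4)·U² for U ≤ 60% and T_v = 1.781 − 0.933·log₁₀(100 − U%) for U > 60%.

Drainage path length: H_d = H/2 = 2.2 m (double drainage).
U > 60%: T_v = 1.781 − 0.933·log₁₀(100 − 71) = 0.41658.
t = T_v·H_d²/c_v = 0.41658×2.2²/5 = 0.4032 years.

t ≈ 0.403 years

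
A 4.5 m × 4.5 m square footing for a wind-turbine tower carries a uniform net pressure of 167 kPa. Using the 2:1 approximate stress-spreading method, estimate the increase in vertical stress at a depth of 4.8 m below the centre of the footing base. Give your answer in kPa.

By the 2:1 method the load spreads at 1 horizontal : 2 vertical, so at depth z the loaded area has grown by z in each plan dimension:
Δσ = qBL/((B+z)(L+z)) = 167×4.5×4.5/((4.5+4.8)(4.5+4.8)) = 39.1 kPa

Δσ_z ≈ 39.1 kPa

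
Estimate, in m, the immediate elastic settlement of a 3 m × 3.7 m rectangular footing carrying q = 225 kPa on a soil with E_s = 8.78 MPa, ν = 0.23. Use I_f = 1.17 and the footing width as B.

Immediate (elastic) settlement: S_e = q·B·(1−ν²)/E_s · I_f.
E_s = 8.78 MPa = 8780 kPa.
S_e = 225 × 3 × (1 − 0.23²) / 8780 × 1.17
    = 225 × 3 × 0.9471 / 8780 × 1.17
    = 0.08519 m

S_e ≈ 0.0852 m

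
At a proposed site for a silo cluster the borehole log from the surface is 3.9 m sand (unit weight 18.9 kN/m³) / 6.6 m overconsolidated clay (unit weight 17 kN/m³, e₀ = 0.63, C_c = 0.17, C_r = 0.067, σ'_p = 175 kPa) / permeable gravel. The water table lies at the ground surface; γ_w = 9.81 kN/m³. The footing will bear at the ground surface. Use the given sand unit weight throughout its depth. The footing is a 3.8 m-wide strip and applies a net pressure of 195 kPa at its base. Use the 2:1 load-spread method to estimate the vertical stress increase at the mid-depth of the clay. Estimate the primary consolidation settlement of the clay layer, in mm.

Mid-depth of clay below the ground surface: z = 3.9 + 6.6/2 = 7.2 m.
Total vertical stress at mid-clay: σ_v = 18.9×3.9 + 17×3.3 = 129.81 kPa.
Pore pressure: u = 9.81×(7.2 − 0) = 70.632 kPa.
Initial effective stress: σ'_0 = σ_v − u = 129.81 − 70.632 = 59.178 kPa.
Stress increase at mid-clay by the 2:1 spreading method:
Δσ = qB/(B+z) = 195×3.8/(3.8+7.2) = 67.364 kPa
Final effective stress: σ'_f = 59.178 + 67.364 = 126.54 kPa.
σ'_f = 126.54 ≤ σ'_p = 175 kPa, so the clay remains overconsolidated and only the recompression index applies:
S_c = C_r·H/(1+e₀)·log₁₀(σ'_f/σ'_0) = 0.067×6.6/1.63×log₁₀(126.54/59.178)
    = 0.27129 × 0.33007 = 0.08954 m

S_c ≈ 89.5 mm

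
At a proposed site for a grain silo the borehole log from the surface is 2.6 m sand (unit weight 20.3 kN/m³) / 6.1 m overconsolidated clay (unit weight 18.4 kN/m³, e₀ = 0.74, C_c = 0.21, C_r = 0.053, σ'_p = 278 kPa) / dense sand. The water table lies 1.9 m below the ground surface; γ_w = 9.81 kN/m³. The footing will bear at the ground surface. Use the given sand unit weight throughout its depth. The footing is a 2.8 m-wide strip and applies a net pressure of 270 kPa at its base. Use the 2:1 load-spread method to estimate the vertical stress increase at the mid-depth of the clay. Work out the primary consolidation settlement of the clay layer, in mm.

Mid-depth of clay below the ground surface: z = 2.6 + 6.1/2 = 5.65 m.
Total vertical stress at mid-clay: σ_v = 20.3×2.6 + 18.4×3.05 = 108.9 kPa.
Pore pressure: u = 9.81×(5.65 − 1.9) = 36.788 kPa.
Initial effective stress: σ'_0 = σ_v − u = 108.9 − 36.788 = 72.112 kPa.
Stress increase at mid-clay by the 2:1 spreading method:
Δσ = qB/(B+z) = 270×2.8/(2.8+5.65) = 89.467 kPa
Final effective stress: σ'_f = 72.112 + 89.467 = 161.58 kPa.
σ'_f = 161.58 ≤ σ'_p = 278 kPa, so the clay remains overconsolidated and only the recompression index applies:
S_c = C_r·H/(1+e₀)·log₁₀(σ'_f/σ'_0) = 0.053×6.1/1.74×log₁₀(161.58/72.112)
    = 0.1858 × 0.35038 = 0.0651 m

S_c ≈ 65.1 mm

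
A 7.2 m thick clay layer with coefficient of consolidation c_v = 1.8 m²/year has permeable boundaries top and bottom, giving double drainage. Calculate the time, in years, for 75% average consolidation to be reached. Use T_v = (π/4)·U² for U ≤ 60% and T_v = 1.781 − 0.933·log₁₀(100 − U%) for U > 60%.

Drainage path length: H_d = H/2 = 3.6 m (double drainage).
U > 60%: T_v = 1.781 − 0.933·log₁₀(100 − 75) = 0.47672.
t = T_v·H_d²/c_v = 0.47672×3.6²/1.8 = 3.432 years.

t ≈ 3.43 years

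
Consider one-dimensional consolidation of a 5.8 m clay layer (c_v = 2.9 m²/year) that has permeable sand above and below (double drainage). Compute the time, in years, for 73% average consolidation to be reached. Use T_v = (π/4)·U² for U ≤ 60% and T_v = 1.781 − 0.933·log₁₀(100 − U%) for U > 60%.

t ≈ 1.29 years

Drainage path length: H_d = H/2 = 2.9 m (double drainage).
U > 60%: T_v = 1.781 − 0.933·log₁₀(100 − 73) = 0.44554.
t = T_v·H_d²/c_v = 0.44554×2.9²/2.9 = 1.292 years.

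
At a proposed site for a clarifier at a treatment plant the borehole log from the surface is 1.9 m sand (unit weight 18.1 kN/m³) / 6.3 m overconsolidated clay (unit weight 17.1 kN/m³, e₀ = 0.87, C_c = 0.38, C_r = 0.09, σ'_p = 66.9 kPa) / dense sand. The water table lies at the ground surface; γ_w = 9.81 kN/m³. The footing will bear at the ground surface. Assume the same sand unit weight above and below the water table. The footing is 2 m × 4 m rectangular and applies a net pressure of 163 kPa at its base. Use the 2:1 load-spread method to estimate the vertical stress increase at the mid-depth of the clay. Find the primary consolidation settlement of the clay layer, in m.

S_c ≈ 0.0558 m

Mid-depth of clay below the ground surface: z = 1.9 + 6.3/2 = 5.05 m.
Total vertical stress at mid-clay: σ_v = 18.1×1.9 + 17.1×3.15 = 88.255 kPa.
Pore pressure: u = 9.81×(5.05 − 0) = 49.541 kPa.
Initial effective stress: σ'_0 = σ_v − u = 88.255 − 49.541 = 38.714 kPa.
Stress increase at mid-clay by the 2:1 spreading method:
Δσ = qBL/((B+z)(L+z)) = 163×2×4/((2+5.05)(4+5.05)) = 20.438 kPa
Final effective stress: σ'_f = 38.714 + 20.438 = 59.152 kPa.
σ'_f = 59.152 ≤ σ'_p = 66.9 kPa, so the clay remains overconsolidated and only the recompression index applies:
S_c = C_r·H/(1+e₀)·log₁₀(σ'_f/σ'_0) = 0.09×6.3/1.87×log₁₀(59.152/38.714)
    = 0.30321 × 0.1841 = 0.05582 m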